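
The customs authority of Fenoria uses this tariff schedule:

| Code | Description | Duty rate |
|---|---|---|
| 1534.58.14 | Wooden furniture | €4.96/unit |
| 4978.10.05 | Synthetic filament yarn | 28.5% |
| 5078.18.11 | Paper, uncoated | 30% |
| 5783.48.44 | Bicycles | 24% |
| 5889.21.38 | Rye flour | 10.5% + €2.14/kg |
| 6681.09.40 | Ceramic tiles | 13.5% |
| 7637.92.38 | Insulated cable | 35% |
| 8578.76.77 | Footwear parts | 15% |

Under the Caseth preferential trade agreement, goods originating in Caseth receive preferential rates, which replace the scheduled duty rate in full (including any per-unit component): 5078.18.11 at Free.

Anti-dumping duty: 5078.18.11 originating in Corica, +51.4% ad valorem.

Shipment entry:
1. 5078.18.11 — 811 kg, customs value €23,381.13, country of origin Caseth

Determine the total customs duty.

€0.00

Line 1 (5078.18.11, Caseth, 811 kg, €23,381.13):
Base rate for 5078.18.11 is 30%.
Origin Caseth qualifies under the Fenoria–Caseth agreement and 5078.18.11 is covered: preferential rate Free applies instead.
The additional-duty order on 5078.18.11 targets Corica, not Caseth; it does not apply.
Duty = €23,381.13 × 0% = €0.00.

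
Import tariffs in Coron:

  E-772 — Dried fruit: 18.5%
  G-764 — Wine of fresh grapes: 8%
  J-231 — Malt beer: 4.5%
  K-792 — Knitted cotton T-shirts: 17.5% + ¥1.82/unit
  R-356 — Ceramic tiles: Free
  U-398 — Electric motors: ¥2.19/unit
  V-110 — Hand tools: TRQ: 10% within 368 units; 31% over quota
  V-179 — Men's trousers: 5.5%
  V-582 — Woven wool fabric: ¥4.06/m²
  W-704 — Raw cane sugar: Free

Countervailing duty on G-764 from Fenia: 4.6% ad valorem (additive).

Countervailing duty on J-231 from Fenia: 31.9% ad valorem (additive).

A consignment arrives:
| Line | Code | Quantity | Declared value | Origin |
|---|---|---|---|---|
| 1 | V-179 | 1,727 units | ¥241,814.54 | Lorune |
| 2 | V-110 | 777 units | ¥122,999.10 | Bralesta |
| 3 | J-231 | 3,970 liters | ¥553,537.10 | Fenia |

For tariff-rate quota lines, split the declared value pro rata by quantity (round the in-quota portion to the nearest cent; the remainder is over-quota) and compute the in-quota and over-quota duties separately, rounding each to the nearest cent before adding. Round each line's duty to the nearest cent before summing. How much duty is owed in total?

¥240,683.60

Line 1 (V-179, Lorune, 1,727 units, ¥241,814.54):
Base rate for V-179 is 5.5%.
Duty = ¥241,814.54 × 5.5% = ¥13,299.80.
Line 2 (V-110, Bralesta, 777 units, ¥122,999.10):
Code V-110 is under a tariff-rate quota (threshold 368 units). In-quota: 368 units at 10%; over-quota: 409 units at 31%.
Pro-rata value split: in-quota = ¥122,999.10 × 368/777 = ¥58,254.40; over-quota = ¥122,999.10 − ¥58,254.40 = ¥64,744.70.
In-quota duty = ¥58,254.40 × 10% = ¥5,825.44. Over-quota duty = ¥64,744.70 × 31% = ¥20,070.86.
Line duty = ¥5,825.44 + ¥20,070.86 = ¥25,896.30.
Line 3 (J-231, Fenia, 3,970 liters, ¥553,537.10):
Base rate for J-231 is 4.5%.
Additional duty on J-231 from Fenia: +31.9%. Applied ad valorem rate: 4.5% + 31.9% = 36.4%.
Duty = ¥553,537.10 × 36.4% = ¥201,487.50.
Total = ¥13,299.80 + ¥25,896.30 + ¥201,487.50 = ¥240,683.60.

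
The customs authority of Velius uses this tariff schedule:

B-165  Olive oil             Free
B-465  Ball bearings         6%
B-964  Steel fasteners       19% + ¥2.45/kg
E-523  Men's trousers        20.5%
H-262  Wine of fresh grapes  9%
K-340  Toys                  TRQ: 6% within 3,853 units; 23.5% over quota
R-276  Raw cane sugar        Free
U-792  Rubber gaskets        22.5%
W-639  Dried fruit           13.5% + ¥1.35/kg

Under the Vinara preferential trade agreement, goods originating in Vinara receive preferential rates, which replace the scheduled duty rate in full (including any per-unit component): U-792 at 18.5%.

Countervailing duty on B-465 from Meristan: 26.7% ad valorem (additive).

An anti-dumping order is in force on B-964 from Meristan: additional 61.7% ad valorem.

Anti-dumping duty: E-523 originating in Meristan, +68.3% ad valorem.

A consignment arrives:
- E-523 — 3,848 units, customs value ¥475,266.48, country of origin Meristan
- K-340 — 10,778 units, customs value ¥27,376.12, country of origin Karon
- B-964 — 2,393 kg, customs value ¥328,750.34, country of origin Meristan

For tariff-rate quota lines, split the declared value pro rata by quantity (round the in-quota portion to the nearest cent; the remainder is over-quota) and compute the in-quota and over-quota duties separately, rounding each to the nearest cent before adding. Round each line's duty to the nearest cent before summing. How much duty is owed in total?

¥697,921.73

Line 1 (E-523, Meristan, 3,848 units, ¥475,266.48):
Base rate for E-523 is 20.5%.
Additional duty on E-523 from Meristan: +68.3%. Applied ad valorem rate: 20.5% + 68.3% = 88.8%.
Duty = ¥475,266.48 × 88.8% = ¥422,036.63.
Line 2 (K-340, Karon, 10,778 units, ¥27,376.12):
Code K-340 is under a tariff-rate quota (threshold 3,853 units). In-quota: 3,853 units at 6%; over-quota: 6,925 units at 23.5%.
Pro-rata value split: in-quota = ¥27,376.12 × 3,853/10,778 = ¥9,786.62; over-quota = ¥27,376.12 − ¥9,786.62 = ¥17,589.50.
In-quota duty = ¥9,786.62 × 6% = ¥587.20. Over-quota duty = ¥17,589.50 × 23.5% = ¥4,133.53.
Line duty = ¥587.20 + ¥4,133.53 = ¥4,720.73.
Line 3 (B-964, Meristan, 2,393 kg, ¥328,750.34):
Base rate for B-964 is 19% + ¥2.45/kg.
Additional duty on B-964 from Meristan: +61.7%. Applied ad valorem rate: 19% + 61.7% = 80.7%.
Duty = ¥328,750.34 × 80.7% + 2,393 × ¥2.45 = ¥271,164.37.
Total = ¥422,036.63 + ¥4,720.73 + ¥271,164.37 = ¥697,921.73.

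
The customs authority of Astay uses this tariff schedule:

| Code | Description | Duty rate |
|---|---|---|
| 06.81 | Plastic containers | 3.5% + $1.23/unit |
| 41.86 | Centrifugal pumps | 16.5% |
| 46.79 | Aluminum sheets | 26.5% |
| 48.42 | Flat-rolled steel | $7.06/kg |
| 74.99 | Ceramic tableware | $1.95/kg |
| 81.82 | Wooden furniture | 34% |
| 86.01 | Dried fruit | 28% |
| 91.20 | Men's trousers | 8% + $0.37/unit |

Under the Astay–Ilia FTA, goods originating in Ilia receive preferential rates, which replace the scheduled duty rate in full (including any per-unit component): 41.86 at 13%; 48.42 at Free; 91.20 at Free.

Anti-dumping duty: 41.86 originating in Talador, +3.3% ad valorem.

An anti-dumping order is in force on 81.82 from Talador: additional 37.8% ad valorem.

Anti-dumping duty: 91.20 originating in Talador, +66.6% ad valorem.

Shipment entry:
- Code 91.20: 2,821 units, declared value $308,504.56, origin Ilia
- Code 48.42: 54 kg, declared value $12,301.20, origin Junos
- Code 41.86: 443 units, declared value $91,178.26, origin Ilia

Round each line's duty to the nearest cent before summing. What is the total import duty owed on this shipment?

Line 1 (91.20, Ilia, 2,821 units, $308,504.56):
Base rate for 91.20 is 8% + $0.37/unit.
Origin Ilia qualifies under the Astay–Ilia agreement and 91.20 is covered: preferential rate Free applies instead.
The additional-duty order on 91.20 targets Talador, not Ilia; it does not apply.
Duty = $308,504.56 × 0% = $0.00.
Line 2 (48.42, Junos, 54 kg, $12,301.20):
Base rate for 48.42 is $7.06/kg.
48.42 has an FTA preferential rate, but origin Junos is not Ilia; base rate stands.
Duty = 54 × $7.06 = $381.24.
Line 3 (41.86, Ilia, 443 units, $91,178.26):
Base rate for 41.86 is 16.5%.
Origin Ilia qualifies under the Astay–Ilia agreement and 41.86 is covered: preferential rate 13% applies instead.
The additional-duty order on 41.86 targets Talador, not Ilia; it does not apply.
Duty = $91,178.26 × 13% = $11,853.17.
Total = $0.00 + $381.24 + $11,853.17 = $12,234.41.

$12,234.41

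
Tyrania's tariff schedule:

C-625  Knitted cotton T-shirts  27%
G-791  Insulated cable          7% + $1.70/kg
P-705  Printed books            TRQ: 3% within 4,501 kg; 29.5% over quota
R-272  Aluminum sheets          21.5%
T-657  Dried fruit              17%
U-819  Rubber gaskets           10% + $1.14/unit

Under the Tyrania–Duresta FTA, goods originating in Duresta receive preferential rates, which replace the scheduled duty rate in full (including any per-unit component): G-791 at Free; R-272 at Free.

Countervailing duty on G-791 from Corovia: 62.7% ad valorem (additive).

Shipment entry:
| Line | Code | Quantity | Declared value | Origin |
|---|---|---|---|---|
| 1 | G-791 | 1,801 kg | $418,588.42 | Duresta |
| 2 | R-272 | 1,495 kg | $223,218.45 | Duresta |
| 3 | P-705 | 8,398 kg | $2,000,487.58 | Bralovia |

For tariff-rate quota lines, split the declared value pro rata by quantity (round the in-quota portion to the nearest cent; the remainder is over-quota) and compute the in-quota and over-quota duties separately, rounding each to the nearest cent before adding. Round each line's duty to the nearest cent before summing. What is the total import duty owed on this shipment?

$306,015.29

Line 1 (G-791, Duresta, 1,801 kg, $418,588.42):
Base rate for G-791 is 7% + $1.70/kg.
Origin Duresta qualifies under the Tyrania–Duresta agreement and G-791 is covered: preferential rate Free applies instead.
The additional-duty order on G-791 targets Corovia, not Duresta; it does not apply.
Duty = $418,588.42 × 0% = $0.00.
Line 2 (R-272, Duresta, 1,495 kg, $223,218.45):
Base rate for R-272 is 21.5%.
Origin Duresta qualifies under the Tyrania–Duresta agreement and R-272 is covered: preferential rate Free applies instead.
Duty = $223,218.45 × 0% = $0.00.
Line 3 (P-705, Bralovia, 8,398 kg, $2,000,487.58):
Code P-705 is under a tariff-rate quota (threshold 4,501 kg). In-quota: 4,501 kg at 3%; over-quota: 3,897 kg at 29.5%.
Pro-rata value split: in-quota = $2,000,487.58 × 4,501/8,398 = $1,072,183.21; over-quota = $2,000,487.58 − $1,072,183.21 = $928,304.37.
In-quota duty = $1,072,183.21 × 3% = $32,165.50. Over-quota duty = $928,304.37 × 29.5% = $273,849.79.
Line duty = $32,165.50 + $273,849.79 = $306,015.29.
Total = $0.00 + $0.00 + $306,015.29 = $306,015.29.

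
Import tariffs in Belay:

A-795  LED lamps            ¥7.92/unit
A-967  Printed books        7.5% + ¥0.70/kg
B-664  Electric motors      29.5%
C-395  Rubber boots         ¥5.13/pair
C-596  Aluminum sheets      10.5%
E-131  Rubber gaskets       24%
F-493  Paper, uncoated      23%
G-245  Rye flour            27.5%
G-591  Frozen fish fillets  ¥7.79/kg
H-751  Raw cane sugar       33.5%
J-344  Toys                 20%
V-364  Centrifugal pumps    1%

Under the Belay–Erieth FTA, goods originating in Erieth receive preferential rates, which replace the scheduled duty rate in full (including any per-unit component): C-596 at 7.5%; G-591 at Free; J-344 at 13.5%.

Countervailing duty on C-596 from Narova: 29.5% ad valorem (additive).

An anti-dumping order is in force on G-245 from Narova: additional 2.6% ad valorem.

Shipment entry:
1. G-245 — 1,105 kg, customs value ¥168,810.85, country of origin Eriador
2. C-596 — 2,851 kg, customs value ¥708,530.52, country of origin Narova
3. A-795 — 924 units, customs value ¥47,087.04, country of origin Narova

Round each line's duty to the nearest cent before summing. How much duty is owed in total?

¥337,153.27

Line 1 (G-245, Eriador, 1,105 kg, ¥168,810.85):
Base rate for G-245 is 27.5%.
The additional-duty order on G-245 targets Narova, not Eriador; it does not apply.
Duty = ¥168,810.85 × 27.5% = ¥46,422.98.
Line 2 (C-596, Narova, 2,851 kg, ¥708,530.52):
Base rate for C-596 is 10.5%.
C-596 has an FTA preferential rate, but origin Narova is not Erieth; base rate stands.
Additional duty on C-596 from Narova: +29.5%. Applied ad valorem rate: 10.5% + 29.5% = 40%.
Duty = ¥708,530.52 × 40% = ¥283,412.21.
Line 3 (A-795, Narova, 924 units, ¥47,087.04):
Base rate for A-795 is ¥7.92/unit.
Duty = 924 × ¥7.92 = ¥7,318.08.
Total = ¥46,422.98 + ¥283,412.21 + ¥7,318.08 = ¥337,153.27.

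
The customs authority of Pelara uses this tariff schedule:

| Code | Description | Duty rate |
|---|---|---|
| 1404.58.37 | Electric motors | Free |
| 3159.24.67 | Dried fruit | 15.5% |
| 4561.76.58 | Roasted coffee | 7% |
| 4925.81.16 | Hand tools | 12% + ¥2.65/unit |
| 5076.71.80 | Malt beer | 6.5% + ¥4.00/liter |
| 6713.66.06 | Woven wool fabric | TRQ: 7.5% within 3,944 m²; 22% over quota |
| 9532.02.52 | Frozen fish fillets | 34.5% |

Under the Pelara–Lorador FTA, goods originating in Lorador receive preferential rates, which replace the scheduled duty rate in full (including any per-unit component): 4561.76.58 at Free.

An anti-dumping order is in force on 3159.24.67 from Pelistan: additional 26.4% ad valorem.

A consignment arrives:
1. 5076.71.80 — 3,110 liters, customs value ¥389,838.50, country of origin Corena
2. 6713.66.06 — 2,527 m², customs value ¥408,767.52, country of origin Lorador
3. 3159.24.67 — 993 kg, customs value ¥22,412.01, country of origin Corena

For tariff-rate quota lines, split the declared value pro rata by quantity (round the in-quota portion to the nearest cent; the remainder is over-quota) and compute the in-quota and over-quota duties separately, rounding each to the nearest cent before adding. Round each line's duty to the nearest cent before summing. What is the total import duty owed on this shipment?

Line 1 (5076.71.80, Corena, 3,110 liters, ¥389,838.50):
Base rate for 5076.71.80 is 6.5% + ¥4.00/liter.
Duty = ¥389,838.50 × 6.5% + 3,110 × ¥4.00 = ¥37,779.50.
Line 2 (6713.66.06, Lorador, 2,527 m², ¥408,767.52):
Code 6713.66.06 is under a tariff-rate quota (threshold 3,944 m²). Quantity 2,527 m² is within the quota, so the in-quota rate 7.5% applies to the full value.
Duty = ¥408,767.52 × 7.5% = ¥30,657.56.
Line 3 (3159.24.67, Corena, 993 kg, ¥22,412.01):
Base rate for 3159.24.67 is 15.5%.
The additional-duty order on 3159.24.67 targets Pelistan, not Corena; it does not apply.
Duty = ¥22,412.01 × 15.5% = ¥3,473.86.
Total = ¥37,779.50 + ¥30,657.56 + ¥3,473.86 = ¥71,910.92.

¥71,910.92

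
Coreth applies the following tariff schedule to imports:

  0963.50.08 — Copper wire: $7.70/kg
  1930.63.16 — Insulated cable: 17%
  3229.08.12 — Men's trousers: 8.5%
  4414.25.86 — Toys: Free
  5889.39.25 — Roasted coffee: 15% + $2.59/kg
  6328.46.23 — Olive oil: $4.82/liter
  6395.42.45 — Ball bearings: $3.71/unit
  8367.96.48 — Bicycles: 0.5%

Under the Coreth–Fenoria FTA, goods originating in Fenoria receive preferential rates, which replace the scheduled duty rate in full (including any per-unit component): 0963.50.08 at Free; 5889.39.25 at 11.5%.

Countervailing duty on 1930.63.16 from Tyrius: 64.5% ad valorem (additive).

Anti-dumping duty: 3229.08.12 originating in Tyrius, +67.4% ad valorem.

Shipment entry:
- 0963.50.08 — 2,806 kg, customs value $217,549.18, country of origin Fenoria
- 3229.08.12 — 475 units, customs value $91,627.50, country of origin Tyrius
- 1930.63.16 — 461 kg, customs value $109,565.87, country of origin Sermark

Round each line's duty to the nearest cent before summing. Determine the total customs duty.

Line 1 (0963.50.08, Fenoria, 2,806 kg, $217,549.18):
Base rate for 0963.50.08 is $7.70/kg.
Origin Fenoria qualifies under the Coreth–Fenoria agreement and 0963.50.08 is covered: preferential rate Free applies instead.
Duty = $217,549.18 × 0% = $0.00.
Line 2 (3229.08.12, Tyrius, 475 units, $91,627.50):
Base rate for 3229.08.12 is 8.5%.
Additional duty on 3229.08.12 from Tyrius: +67.4%. Applied ad valorem rate: 8.5% + 67.4% = 75.9%.
Duty = $91,627.50 × 75.9% = $69,545.27.
Line 3 (1930.63.16, Sermark, 461 kg, $109,565.87):
Base rate for 1930.63.16 is 17%.
The additional-duty order on 1930.63.16 targets Tyrius, not Sermark; it does not apply.
Duty = $109,565.87 × 17% = $18,626.20.
Total = $0.00 + $69,545.27 + $18,626.20 = $88,171.47.

$88,171.47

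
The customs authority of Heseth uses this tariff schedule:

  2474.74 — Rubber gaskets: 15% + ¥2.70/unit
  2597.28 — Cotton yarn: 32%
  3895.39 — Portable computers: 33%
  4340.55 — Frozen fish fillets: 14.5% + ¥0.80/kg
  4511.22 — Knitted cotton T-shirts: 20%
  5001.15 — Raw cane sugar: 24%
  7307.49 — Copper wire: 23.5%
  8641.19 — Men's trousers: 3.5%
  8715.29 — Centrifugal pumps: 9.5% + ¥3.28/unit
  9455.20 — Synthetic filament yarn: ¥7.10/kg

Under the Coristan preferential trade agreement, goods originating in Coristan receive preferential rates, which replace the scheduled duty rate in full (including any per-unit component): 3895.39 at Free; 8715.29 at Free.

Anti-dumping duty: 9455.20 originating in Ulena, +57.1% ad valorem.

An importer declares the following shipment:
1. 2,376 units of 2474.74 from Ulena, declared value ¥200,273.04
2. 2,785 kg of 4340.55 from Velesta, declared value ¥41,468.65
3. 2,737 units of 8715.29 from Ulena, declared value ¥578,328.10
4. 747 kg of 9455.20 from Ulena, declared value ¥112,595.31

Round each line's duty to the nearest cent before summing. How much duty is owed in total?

¥178,211.26

Line 1 (2474.74, Ulena, 2,376 units, ¥200,273.04):
Base rate for 2474.74 is 15% + ¥2.70/unit.
Duty = ¥200,273.04 × 15% + 2,376 × ¥2.70 = ¥36,456.16.
Line 2 (4340.55, Velesta, 2,785 kg, ¥41,468.65):
Base rate for 4340.55 is 14.5% + ¥0.80/kg.
Duty = ¥41,468.65 × 14.5% + 2,785 × ¥0.80 = ¥8,240.95.
Line 3 (8715.29, Ulena, 2,737 units, ¥578,328.10):
Base rate for 8715.29 is 9.5% + ¥3.28/unit.
8715.29 has an FTA preferential rate, but origin Ulena is not Coristan; base rate stands.
Duty = ¥578,328.10 × 9.5% + 2,737 × ¥3.28 = ¥63,918.53.
Line 4 (9455.20, Ulena, 747 kg, ¥112,595.31):
Base rate for 9455.20 is ¥7.10/kg.
Additional duty on 9455.20 from Ulena: +57.1% ad valorem. Applied ad valorem rate = 57.1%.
Duty = ¥112,595.31 × 57.1% + 747 × ¥7.10 = ¥69,595.62.
Total = ¥36,456.16 + ¥8,240.95 + ¥63,918.53 + ¥69,595.62 = ¥178,211.26.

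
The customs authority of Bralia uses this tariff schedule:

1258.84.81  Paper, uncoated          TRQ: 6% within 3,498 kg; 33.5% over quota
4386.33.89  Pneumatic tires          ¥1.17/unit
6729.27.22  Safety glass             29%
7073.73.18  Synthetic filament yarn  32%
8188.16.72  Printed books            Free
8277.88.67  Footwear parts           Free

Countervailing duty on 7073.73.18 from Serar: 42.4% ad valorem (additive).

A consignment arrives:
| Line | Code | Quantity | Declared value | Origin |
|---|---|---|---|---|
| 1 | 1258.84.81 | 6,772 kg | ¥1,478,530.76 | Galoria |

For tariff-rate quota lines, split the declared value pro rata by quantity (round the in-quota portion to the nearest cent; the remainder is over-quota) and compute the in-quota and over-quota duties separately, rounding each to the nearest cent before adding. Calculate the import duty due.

Line 1 (1258.84.81, Galoria, 6,772 kg, ¥1,478,530.76):
Code 1258.84.81 is under a tariff-rate quota (threshold 3,498 kg). In-quota: 3,498 kg at 6%; over-quota: 3,274 kg at 33.5%.
Pro-rata value split: in-quota = ¥1,478,530.76 × 3,498/6,772 = ¥763,718.34; over-quota = ¥1,478,530.76 − ¥763,718.34 = ¥714,812.42.
In-quota duty = ¥763,718.34 × 6% = ¥45,823.10. Over-quota duty = ¥714,812.42 × 33.5% = ¥239,462.16.
Line duty = ¥45,823.10 + ¥239,462.16 = ¥285,285.26.

¥285,285.26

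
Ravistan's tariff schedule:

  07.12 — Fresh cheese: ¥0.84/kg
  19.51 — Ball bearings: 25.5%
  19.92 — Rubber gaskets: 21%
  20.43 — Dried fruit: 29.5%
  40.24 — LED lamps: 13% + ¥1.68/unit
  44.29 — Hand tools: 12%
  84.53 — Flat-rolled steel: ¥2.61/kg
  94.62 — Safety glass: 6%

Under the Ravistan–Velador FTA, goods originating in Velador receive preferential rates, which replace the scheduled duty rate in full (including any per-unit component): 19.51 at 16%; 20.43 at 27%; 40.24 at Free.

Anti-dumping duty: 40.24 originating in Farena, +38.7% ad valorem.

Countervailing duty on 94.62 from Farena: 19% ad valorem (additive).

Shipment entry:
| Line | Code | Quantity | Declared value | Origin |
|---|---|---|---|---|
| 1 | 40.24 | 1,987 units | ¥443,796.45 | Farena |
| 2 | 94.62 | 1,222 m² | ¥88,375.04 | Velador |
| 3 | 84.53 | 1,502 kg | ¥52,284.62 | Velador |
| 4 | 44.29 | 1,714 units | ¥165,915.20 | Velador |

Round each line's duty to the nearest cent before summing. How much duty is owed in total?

¥261,913.46

Line 1 (40.24, Farena, 1,987 units, ¥443,796.45):
Base rate for 40.24 is 13% + ¥1.68/unit.
40.24 has an FTA preferential rate, but origin Farena is not Velador; base rate stands.
Additional duty on 40.24 from Farena: +38.7%. Applied ad valorem rate: 13% + 38.7% = 51.7%.
Duty = ¥443,796.45 × 51.7% + 1,987 × ¥1.68 = ¥232,780.92.
Line 2 (94.62, Velador, 1,222 m², ¥88,375.04):
Base rate for 94.62 is 6%.
Origin Velador is the FTA partner but 94.62 is not on the preference list; base rate stands.
The additional-duty order on 94.62 targets Farena, not Velador; it does not apply.
Duty = ¥88,375.04 × 6% = ¥5,302.50.
Line 3 (84.53, Velador, 1,502 kg, ¥52,284.62):
Base rate for 84.53 is ¥2.61/kg.
Origin Velador is the FTA partner but 84.53 is not on the preference list; base rate stands.
Duty = 1,502 × ¥2.61 = ¥3,920.22.
Line 4 (44.29, Velador, 1,714 units, ¥165,915.20):
Base rate for 44.29 is 12%.
Origin Velador is the FTA partner but 44.29 is not on the preference list; base rate stands.
Duty = ¥165,915.20 × 12% = ¥19,909.82.
Total = ¥232,780.92 + ¥5,302.50 + ¥3,920.22 + ¥19,909.82 = ¥261,913.46.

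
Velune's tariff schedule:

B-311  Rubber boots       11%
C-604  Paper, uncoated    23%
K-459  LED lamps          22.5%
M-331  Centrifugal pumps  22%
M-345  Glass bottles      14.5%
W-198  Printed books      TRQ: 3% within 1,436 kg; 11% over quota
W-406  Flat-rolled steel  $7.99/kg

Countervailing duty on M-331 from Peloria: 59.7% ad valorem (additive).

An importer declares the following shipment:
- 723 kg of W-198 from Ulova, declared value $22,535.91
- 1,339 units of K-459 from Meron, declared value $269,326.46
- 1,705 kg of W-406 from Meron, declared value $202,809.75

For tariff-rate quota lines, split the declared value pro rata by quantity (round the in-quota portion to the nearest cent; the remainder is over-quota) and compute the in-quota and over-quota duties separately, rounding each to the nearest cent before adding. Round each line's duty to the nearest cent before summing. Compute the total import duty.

$74,897.48

Line 1 (W-198, Ulova, 723 kg, $22,535.91):
Code W-198 is under a tariff-rate quota (threshold 1,436 kg). Quantity 723 kg is within the quota, so the in-quota rate 3% applies to the full value.
Duty = $22,535.91 × 3% = $676.08.
Line 2 (K-459, Meron, 1,339 units, $269,326.46):
Base rate for K-459 is 22.5%.
Duty = $269,326.46 × 22.5% = $60,598.45.
Line 3 (W-406, Meron, 1,705 kg, $202,809.75):
Base rate for W-406 is $7.99/kg.
Duty = 1,705 × $7.99 = $13,622.95.
Total = $676.08 + $60,598.45 + $13,622.95 = $74,897.48.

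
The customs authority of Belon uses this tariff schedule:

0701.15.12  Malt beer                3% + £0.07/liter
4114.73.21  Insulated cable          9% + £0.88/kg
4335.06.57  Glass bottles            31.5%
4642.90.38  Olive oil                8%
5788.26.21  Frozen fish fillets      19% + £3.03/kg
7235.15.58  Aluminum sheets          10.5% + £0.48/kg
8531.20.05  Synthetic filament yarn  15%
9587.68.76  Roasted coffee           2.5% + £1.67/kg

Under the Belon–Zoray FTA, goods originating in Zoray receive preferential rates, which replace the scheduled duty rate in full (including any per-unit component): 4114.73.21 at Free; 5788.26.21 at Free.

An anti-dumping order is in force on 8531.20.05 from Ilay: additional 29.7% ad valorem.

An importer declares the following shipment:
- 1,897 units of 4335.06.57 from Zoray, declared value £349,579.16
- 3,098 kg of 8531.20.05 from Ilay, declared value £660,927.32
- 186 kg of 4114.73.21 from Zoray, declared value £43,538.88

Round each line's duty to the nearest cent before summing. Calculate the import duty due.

£405,551.95

Line 1 (4335.06.57, Zoray, 1,897 units, £349,579.16):
Base rate for 4335.06.57 is 31.5%.
Origin Zoray is the FTA partner but 4335.06.57 is not on the preference list; base rate stands.
Duty = £349,579.16 × 31.5% = £110,117.44.
Line 2 (8531.20.05, Ilay, 3,098 kg, £660,927.32):
Base rate for 8531.20.05 is 15%.
Additional duty on 8531.20.05 from Ilay: +29.7%. Applied ad valorem rate: 15% + 29.7% = 44.7%.
Duty = £660,927.32 × 44.7% = £295,434.51.
Line 3 (4114.73.21, Zoray, 186 kg, £43,538.88):
Base rate for 4114.73.21 is 9% + £0.88/kg.
Origin Zoray qualifies under the Belon–Zoray agreement and 4114.73.21 is covered: preferential rate Free applies instead.
Duty = £43,538.88 × 0% = £0.00.
Total = £110,117.44 + £295,434.51 + £0.00 = £405,551.95.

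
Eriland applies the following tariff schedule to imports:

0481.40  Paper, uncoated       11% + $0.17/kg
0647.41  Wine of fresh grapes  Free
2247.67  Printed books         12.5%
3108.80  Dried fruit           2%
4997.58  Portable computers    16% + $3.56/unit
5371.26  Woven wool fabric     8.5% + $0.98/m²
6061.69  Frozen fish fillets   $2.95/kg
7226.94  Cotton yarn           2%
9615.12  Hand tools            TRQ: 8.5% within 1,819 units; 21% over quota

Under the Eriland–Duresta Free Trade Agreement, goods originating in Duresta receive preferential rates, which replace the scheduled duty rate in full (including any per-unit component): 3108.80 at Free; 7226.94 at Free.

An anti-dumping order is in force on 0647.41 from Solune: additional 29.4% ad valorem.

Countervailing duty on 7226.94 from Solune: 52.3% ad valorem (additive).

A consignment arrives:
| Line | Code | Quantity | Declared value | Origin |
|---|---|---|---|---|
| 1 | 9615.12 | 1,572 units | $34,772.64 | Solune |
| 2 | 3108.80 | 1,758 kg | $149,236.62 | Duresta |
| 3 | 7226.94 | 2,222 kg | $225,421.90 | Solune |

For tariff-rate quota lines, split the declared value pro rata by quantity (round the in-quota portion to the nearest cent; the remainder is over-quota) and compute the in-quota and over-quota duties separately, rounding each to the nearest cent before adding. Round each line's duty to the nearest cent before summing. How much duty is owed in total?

$125,359.76

Line 1 (9615.12, Solune, 1,572 units, $34,772.64):
Code 9615.12 is under a tariff-rate quota (threshold 1,819 units). Quantity 1,572 units is within the quota, so the in-quota rate 8.5% applies to the full value.
Duty = $34,772.64 × 8.5% = $2,955.67.
Line 2 (3108.80, Duresta, 1,758 kg, $149,236.62):
Base rate for 3108.80 is 2%.
Origin Duresta qualifies under the Eriland–Duresta agreement and 3108.80 is covered: preferential rate Free applies instead.
Duty = $149,236.62 × 0% = $0.00.
Line 3 (7226.94, Solune, 2,222 kg, $225,421.90):
Base rate for 7226.94 is 2%.
7226.94 has an FTA preferential rate, but origin Solune is not Duresta; base rate stands.
Additional duty on 7226.94 from Solune: +52.3%. Applied ad valorem rate: 2% + 52.3% = 54.3%.
Duty = $225,421.90 × 54.3% = $122,404.09.
Total = $2,955.67 + $0.00 + $122,404.09 = $125,359.76.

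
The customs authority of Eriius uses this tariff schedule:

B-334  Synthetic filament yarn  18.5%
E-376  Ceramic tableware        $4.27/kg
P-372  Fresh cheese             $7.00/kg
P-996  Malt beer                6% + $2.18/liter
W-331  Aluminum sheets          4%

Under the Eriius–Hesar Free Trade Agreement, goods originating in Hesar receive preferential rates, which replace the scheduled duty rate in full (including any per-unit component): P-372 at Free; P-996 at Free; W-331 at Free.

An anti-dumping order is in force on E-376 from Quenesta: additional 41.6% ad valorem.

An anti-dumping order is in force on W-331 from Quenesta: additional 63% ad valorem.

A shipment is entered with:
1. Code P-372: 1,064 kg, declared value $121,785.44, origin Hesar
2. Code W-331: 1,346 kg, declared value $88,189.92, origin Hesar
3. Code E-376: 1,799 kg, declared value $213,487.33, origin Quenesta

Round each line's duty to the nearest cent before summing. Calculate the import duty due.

$96,492.46

Line 1 (P-372, Hesar, 1,064 kg, $121,785.44):
Base rate for P-372 is $7.00/kg.
Origin Hesar qualifies under the Eriius–Hesar agreement and P-372 is covered: preferential rate Free applies instead.
Duty = $121,785.44 × 0% = $0.00.
Line 2 (W-331, Hesar, 1,346 kg, $88,189.92):
Base rate for W-331 is 4%.
Origin Hesar qualifies under the Eriius–Hesar agreement and W-331 is covered: preferential rate Free applies instead.
The additional-duty order on W-331 targets Quenesta, not Hesar; it does not apply.
Duty = $88,189.92 × 0% = $0.00.
Line 3 (E-376, Quenesta, 1,799 kg, $213,487.33):
Base rate for E-376 is $4.27/kg.
Additional duty on E-376 from Quenesta: +41.6% ad valorem. Applied ad valorem rate = 41.6%.
Duty = $213,487.33 × 41.6% + 1,799 × $4.27 = $96,492.46.
Total = $0.00 + $0.00 + $96,492.46 = $96,492.46.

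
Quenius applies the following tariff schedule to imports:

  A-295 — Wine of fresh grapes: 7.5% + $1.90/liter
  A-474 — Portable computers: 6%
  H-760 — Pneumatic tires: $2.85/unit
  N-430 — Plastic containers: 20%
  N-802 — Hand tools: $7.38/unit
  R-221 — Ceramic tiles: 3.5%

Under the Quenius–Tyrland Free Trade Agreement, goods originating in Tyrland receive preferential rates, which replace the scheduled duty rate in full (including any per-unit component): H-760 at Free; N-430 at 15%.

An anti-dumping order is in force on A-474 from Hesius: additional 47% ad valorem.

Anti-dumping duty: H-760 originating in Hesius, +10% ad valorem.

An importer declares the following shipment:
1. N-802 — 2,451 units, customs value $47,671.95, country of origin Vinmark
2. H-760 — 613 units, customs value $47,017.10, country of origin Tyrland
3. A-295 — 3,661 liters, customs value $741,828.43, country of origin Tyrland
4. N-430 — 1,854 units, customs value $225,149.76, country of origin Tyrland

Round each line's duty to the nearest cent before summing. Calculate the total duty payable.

Line 1 (N-802, Vinmark, 2,451 units, $47,671.95):
Base rate for N-802 is $7.38/unit.
Duty = 2,451 × $7.38 = $18,088.38.
Line 2 (H-760, Tyrland, 613 units, $47,017.10):
Base rate for H-760 is $2.85/unit.
Origin Tyrland qualifies under the Quenius–Tyrland agreement and H-760 is covered: preferential rate Free applies instead.
The additional-duty order on H-760 targets Hesius, not Tyrland; it does not apply.
Duty = $47,017.10 × 0% = $0.00.
Line 3 (A-295, Tyrland, 3,661 liters, $741,828.43):
Base rate for A-295 is 7.5% + $1.90/liter.
Origin Tyrland is the FTA partner but A-295 is not on the preference list; base rate stands.
Duty = $741,828.43 × 7.5% + 3,661 × $1.90 = $62,593.03.
Line 4 (N-430, Tyrland, 1,854 units, $225,149.76):
Base rate for N-430 is 20%.
Origin Tyrland qualifies under the Quenius–Tyrland agreement and N-430 is covered: preferential rate 15% applies instead.
Duty = $225,149.76 × 15% = $33,772.46.
Total = $18,088.38 + $0.00 + $62,593.03 + $33,772.46 = $114,453.87.

$114,453.87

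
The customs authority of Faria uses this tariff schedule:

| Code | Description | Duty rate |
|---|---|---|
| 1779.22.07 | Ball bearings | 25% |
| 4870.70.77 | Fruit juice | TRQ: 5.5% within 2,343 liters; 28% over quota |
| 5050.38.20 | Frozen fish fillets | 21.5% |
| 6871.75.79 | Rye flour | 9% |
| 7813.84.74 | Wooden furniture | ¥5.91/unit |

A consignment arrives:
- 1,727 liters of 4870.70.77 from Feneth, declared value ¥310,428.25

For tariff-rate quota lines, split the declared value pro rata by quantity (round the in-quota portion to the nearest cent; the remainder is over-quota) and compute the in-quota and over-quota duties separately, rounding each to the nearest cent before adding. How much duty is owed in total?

¥17,073.55

Line 1 (4870.70.77, Feneth, 1,727 liters, ¥310,428.25):
Code 4870.70.77 is under a tariff-rate quota (threshold 2,343 liters). Quantity 1,727 liters is within the quota, so the in-quota rate 5.5% applies to the full value.
Duty = ¥310,428.25 × 5.5% = ¥17,073.55.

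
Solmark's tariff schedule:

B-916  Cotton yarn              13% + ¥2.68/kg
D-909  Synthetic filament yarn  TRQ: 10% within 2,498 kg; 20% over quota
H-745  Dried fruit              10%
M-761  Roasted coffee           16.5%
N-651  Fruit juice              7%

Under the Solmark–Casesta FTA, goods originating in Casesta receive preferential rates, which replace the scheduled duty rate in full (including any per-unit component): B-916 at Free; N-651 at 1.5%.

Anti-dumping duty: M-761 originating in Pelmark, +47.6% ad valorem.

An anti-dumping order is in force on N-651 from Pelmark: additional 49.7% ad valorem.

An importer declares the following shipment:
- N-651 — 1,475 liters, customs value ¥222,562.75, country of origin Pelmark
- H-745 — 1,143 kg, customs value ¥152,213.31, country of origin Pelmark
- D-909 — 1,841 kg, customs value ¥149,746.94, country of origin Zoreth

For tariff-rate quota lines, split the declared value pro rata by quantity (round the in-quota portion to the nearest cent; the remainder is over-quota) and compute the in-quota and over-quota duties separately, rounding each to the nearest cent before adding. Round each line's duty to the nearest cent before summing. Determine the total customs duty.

¥156,389.10

Line 1 (N-651, Pelmark, 1,475 liters, ¥222,562.75):
Base rate for N-651 is 7%.
N-651 has an FTA preferential rate, but origin Pelmark is not Casesta; base rate stands.
Additional duty on N-651 from Pelmark: +49.7%. Applied ad valorem rate: 7% + 49.7% = 56.7%.
Duty = ¥222,562.75 × 56.7% = ¥126,193.08.
Line 2 (H-745, Pelmark, 1,143 kg, ¥152,213.31):
Base rate for H-745 is 10%.
Duty = ¥152,213.31 × 10% = ¥15,221.33.
Line 3 (D-909, Zoreth, 1,841 kg, ¥149,746.94):
Code D-909 is under a tariff-rate quota (threshold 2,498 kg). Quantity 1,841 kg is within the quota, so the in-quota rate 10% applies to the full value.
Duty = ¥149,746.94 × 10% = ¥14,974.69.
Total = ¥126,193.08 + ¥15,221.33 + ¥14,974.69 = ¥156,389.10.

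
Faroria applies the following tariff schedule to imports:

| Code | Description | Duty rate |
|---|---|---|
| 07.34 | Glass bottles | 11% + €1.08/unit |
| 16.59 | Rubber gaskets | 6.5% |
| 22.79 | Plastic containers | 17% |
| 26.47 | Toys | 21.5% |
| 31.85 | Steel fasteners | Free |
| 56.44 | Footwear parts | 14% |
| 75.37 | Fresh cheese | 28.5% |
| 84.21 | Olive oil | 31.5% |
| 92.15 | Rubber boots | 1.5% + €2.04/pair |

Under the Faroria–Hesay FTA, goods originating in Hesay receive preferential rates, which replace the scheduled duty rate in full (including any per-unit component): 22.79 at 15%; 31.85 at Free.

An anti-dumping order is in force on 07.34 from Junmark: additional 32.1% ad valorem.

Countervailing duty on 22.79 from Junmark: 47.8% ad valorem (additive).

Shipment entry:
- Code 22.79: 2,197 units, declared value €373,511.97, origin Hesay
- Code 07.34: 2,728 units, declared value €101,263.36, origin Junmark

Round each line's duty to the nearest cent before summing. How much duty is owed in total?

Line 1 (22.79, Hesay, 2,197 units, €373,511.97):
Base rate for 22.79 is 17%.
Origin Hesay qualifies under the Faroria–Hesay agreement and 22.79 is covered: preferential rate 15% applies instead.
The additional-duty order on 22.79 targets Junmark, not Hesay; it does not apply.
Duty = €373,511.97 × 15% = €56,026.80.
Line 2 (07.34, Junmark, 2,728 units, €101,263.36):
Base rate for 07.34 is 11% + €1.08/unit.
Additional duty on 07.34 from Junmark: +32.1%. Applied ad valorem rate: 11% + 32.1% = 43.1%.
Duty = €101,263.36 × 43.1% + 2,728 × €1.08 = €46,590.75.
Total = €56,026.80 + €46,590.75 = €102,617.55.

€102,617.55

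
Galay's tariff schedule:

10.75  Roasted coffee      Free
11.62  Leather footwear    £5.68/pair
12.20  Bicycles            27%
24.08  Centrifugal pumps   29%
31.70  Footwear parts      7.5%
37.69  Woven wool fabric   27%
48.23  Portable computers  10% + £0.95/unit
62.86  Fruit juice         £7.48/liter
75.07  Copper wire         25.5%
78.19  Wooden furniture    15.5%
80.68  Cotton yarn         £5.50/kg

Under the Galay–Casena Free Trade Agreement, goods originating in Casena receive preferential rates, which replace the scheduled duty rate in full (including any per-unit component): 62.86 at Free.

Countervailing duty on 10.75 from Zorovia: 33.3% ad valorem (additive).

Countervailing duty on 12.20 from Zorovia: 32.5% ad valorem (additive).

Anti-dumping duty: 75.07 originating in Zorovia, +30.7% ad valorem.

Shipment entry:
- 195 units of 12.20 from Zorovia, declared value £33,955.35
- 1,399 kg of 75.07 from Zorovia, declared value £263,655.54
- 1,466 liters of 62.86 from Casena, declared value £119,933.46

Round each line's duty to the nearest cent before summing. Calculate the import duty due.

Line 1 (12.20, Zorovia, 195 units, £33,955.35):
Base rate for 12.20 is 27%.
Additional duty on 12.20 from Zorovia: +32.5%. Applied ad valorem rate: 27% + 32.5% = 59.5%.
Duty = £33,955.35 × 59.5% = £20,203.43.
Line 2 (75.07, Zorovia, 1,399 kg, £263,655.54):
Base rate for 75.07 is 25.5%.
Additional duty on 75.07 from Zorovia: +30.7%. Applied ad valorem rate: 25.5% + 30.7% = 56.2%.
Duty = £263,655.54 × 56.2% = £148,174.41.
Line 3 (62.86, Casena, 1,466 liters, £119,933.46):
Base rate for 62.86 is £7.48/liter.
Origin Casena qualifies under the Galay–Casena agreement and 62.86 is covered: preferential rate Free applies instead.
Duty = £119,933.46 × 0% = £0.00.
Total = £20,203.43 + £148,174.41 + £0.00 = £168,377.84.

£168,377.84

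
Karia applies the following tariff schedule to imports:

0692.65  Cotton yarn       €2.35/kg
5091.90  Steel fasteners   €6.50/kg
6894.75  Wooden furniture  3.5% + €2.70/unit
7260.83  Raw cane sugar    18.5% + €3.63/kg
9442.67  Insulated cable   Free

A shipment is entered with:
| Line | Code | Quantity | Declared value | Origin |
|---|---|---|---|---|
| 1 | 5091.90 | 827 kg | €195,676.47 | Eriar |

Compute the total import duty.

€5,375.50

Line 1 (5091.90, Eriar, 827 kg, €195,676.47):
Base rate for 5091.90 is €6.50/kg.
Duty = 827 × €6.50 = €5,375.50.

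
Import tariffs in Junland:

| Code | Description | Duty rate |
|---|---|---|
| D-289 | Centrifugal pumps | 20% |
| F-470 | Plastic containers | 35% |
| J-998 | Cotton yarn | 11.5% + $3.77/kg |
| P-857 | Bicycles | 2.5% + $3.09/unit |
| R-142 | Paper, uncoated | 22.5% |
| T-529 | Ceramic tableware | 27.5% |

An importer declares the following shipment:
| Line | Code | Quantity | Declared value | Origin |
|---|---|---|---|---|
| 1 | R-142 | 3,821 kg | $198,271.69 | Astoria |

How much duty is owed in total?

$44,611.13

Line 1 (R-142, Astoria, 3,821 kg, $198,271.69):
Base rate for R-142 is 22.5%.
Duty = $198,271.69 × 22.5% = $44,611.13.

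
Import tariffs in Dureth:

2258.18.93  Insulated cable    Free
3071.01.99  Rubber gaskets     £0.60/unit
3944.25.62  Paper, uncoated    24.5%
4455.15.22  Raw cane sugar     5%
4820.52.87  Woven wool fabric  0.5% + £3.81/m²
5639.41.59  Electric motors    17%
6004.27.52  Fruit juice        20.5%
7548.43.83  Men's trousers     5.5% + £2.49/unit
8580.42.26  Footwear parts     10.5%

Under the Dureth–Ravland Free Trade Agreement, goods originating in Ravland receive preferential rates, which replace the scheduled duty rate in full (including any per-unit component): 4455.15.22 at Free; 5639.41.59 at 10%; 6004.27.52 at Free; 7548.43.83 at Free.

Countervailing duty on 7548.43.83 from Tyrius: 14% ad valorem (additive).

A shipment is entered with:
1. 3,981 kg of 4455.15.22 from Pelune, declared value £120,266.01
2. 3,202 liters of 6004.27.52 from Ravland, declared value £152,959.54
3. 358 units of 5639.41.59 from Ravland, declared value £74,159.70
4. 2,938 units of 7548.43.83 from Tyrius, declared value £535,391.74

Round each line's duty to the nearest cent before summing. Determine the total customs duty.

£125,146.28

Line 1 (4455.15.22, Pelune, 3,981 kg, £120,266.01):
Base rate for 4455.15.22 is 5%.
4455.15.22 has an FTA preferential rate, but origin Pelune is not Ravland; base rate stands.
Duty = £120,266.01 × 5% = £6,013.30.
Line 2 (6004.27.52, Ravland, 3,202 liters, £152,959.54):
Base rate for 6004.27.52 is 20.5%.
Origin Ravland qualifies under the Dureth–Ravland agreement and 6004.27.52 is covered: preferential rate Free applies instead.
Duty = £152,959.54 × 0% = £0.00.
Line 3 (5639.41.59, Ravland, 358 units, £74,159.70):
Base rate for 5639.41.59 is 17%.
Origin Ravland qualifies under the Dureth–Ravland agreement and 5639.41.59 is covered: preferential rate 10% applies instead.
Duty = £74,159.70 × 10% = £7,415.97.
Line 4 (7548.43.83, Tyrius, 2,938 units, £535,391.74):
Base rate for 7548.43.83 is 5.5% + £2.49/unit.
7548.43.83 has an FTA preferential rate, but origin Tyrius is not Ravland; base rate stands.
Additional duty on 7548.43.83 from Tyrius: +14%. Applied ad valorem rate: 5.5% + 14% = 19.5%.
Duty = £535,391.74 × 19.5% + 2,938 × £2.49 = £111,717.01.
Total = £6,013.30 + £0.00 + £7,415.97 + £111,717.01 = £125,146.28.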